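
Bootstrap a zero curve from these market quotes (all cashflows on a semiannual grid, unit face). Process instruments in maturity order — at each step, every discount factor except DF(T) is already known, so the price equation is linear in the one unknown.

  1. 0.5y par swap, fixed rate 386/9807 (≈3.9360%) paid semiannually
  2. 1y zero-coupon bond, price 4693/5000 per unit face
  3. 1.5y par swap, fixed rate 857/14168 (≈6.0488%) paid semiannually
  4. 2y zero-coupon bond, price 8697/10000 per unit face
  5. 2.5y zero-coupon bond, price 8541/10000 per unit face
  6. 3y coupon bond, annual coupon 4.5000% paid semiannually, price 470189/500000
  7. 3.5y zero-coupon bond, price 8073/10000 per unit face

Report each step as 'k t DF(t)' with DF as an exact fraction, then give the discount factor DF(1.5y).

step 1 [0.5y] swap r/2=193/9807: DF=(1 − 193/9807·(0))/(1+193/9807) = 9807/10000 ≈ 0.980700
step 2 [1y] zero: DF = P = 4693/5000 ≈ 0.938600
step 3 [1.5y] swap r/2=857/28336: DF=(1 − 857/28336·(0.980700+0.938600))/(1+857/28336) = 9143/10000 ≈ 0.914300
step 4 [2y] zero: DF = P = 8697/10000 ≈ 0.869700
step 5 [2.5y] zero: DF = P = 8541/10000 ≈ 0.854100
step 6 [3y] bond c/2=9/400: DF=(470189/500000 − 9/400·(0.980700+0.938600+0.914300+0.869700+0.854100))/(1+9/400) = 4097/5000 ≈ 0.819400
step 7 [3.5y] zero: DF = P = 8073/10000 ≈ 0.807300

1 1/2 9807/10000
2 1 4693/5000
3 3/2 9143/10000
4 2 8697/10000
5 5/2 8541/10000
6 3 4097/5000
7 7/2 8073/10000
DF(1.5y) = 9143/10000 ≈ 0.914300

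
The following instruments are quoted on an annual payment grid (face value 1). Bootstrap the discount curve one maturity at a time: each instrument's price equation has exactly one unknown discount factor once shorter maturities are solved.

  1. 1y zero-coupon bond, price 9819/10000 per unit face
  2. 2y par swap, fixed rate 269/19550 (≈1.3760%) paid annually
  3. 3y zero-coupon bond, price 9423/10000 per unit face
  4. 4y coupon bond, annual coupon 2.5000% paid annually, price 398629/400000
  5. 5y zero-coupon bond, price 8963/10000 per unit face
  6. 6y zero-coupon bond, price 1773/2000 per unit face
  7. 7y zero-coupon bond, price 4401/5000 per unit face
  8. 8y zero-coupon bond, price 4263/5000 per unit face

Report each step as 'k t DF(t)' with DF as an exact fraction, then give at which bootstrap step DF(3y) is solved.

step 1 [1y] zero: DF = P = 9819/10000 ≈ 0.981900
step 2 [2y] swap r/1=269/19550: DF=(1 − 269/19550·(0.981900))/(1+269/19550) = 9731/10000 ≈ 0.973100
step 3 [3y] zero: DF = P = 9423/10000 ≈ 0.942300
step 4 [4y] bond c/1=1/40: DF=(398629/400000 − 1/40·(0.981900+0.973100+0.942300))/(1+1/40) = 1127/1250 ≈ 0.901600
step 5 [5y] zero: DF = P = 8963/10000 ≈ 0.896300
step 6 [6y] zero: DF = P = 1773/2000 ≈ 0.886500
step 7 [7y] zero: DF = P = 4401/5000 ≈ 0.880200
step 8 [8y] zero: DF = P = 4263/5000 ≈ 0.852600

1 1 9819/10000
2 2 9731/10000
3 3 9423/10000
4 4 1127/1250
5 5 8963/10000
6 6 1773/2000
7 7 4401/5000
8 8 4263/5000
DF(3y) is solved at step 3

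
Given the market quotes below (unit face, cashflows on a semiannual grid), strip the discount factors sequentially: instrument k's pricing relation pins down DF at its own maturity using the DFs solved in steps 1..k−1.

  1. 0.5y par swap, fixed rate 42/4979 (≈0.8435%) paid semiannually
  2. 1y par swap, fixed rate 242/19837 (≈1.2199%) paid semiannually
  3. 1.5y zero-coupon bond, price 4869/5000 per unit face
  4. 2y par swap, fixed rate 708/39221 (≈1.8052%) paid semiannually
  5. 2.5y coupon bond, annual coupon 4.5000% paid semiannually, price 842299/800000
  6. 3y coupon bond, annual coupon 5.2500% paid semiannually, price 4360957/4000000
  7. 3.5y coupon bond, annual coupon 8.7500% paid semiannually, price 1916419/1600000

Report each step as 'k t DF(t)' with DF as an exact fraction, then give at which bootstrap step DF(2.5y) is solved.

1 1/2 4979/5000
2 1 9879/10000
3 3/2 4869/5000
4 2 4823/5000
5 5/2 4717/5000
6 3 9379/10000
7 7/2 9043/10000
DF(2.5y) is solved at step 5

step 1 [0.5y] swap r/2=21/4979: DF=(1 − 21/4979·(0))/(1+21/4979) = 4979/5000 ≈ 0.995800
step 2 [1y] swap r/2=121/19837: DF=(1 − 121/19837·(0.995800))/(1+121/19837) = 9879/10000 ≈ 0.987900
step 3 [1.5y] zero: DF = P = 4869/5000 ≈ 0.973800
step 4 [2y] swap r/2=354/39221: DF=(1 − 354/39221·(0.995800+0.987900+0.973800))/(1+354/39221) = 4823/5000 ≈ 0.964600
step 5 [2.5y] bond c/2=9/400: DF=(842299/800000 − 9/400·(0.995800+0.987900+0.973800+0.964600))/(1+9/400) = 4717/5000 ≈ 0.943400
step 6 [3y] bond c/2=21/800: DF=(4360957/4000000 − 21/800·(0.995800+0.987900+0.973800+0.964600+0.943400))/(1+21/800) = 9379/10000 ≈ 0.937900
step 7 [3.5y] bond c/2=7/160: DF=(1916419/1600000 − 7/160·(0.995800+0.987900+0.973800+0.964600+0.943400+0.937900))/(1+7/160) = 9043/10000 ≈ 0.904300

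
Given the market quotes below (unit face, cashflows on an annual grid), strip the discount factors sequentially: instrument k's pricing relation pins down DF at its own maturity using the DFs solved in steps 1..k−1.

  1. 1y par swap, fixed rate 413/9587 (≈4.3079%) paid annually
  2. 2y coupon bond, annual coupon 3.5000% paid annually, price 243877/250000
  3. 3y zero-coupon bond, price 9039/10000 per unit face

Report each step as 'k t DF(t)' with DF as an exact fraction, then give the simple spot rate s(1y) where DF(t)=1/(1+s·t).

1 1 9587/10000
2 2 9101/10000
3 3 9039/10000
s(1y) = (1/(9587/10000) − 1)/(1) = 413/9587 ≈ 4.3079%

step 1 [1y] swap r/1=413/9587: DF=(1 − 413/9587·(0))/(1+413/9587) = 9587/10000 ≈ 0.958700
step 2 [2y] bond c/1=7/200: DF=(243877/250000 − 7/200·(0.958700))/(1+7/200) = 9101/10000 ≈ 0.910100
step 3 [3y] zero: DF = P = 9039/10000 ≈ 0.903900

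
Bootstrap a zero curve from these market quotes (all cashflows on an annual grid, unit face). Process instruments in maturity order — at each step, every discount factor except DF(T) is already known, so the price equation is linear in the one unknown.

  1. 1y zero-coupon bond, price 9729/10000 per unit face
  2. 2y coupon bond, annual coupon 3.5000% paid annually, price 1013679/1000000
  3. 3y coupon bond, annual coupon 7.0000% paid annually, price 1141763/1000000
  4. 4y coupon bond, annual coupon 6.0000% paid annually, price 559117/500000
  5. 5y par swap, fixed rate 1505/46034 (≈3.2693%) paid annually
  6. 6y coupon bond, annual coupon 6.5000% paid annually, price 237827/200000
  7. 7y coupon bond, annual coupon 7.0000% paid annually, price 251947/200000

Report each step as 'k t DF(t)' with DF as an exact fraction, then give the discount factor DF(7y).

step 1 [1y] zero: DF = P = 9729/10000 ≈ 0.972900
step 2 [2y] bond c/1=7/200: DF=(1013679/1000000 − 7/200·(0.972900))/(1+7/200) = 1893/2000 ≈ 0.946500
step 3 [3y] bond c/1=7/100: DF=(1141763/1000000 − 7/100·(0.972900+0.946500))/(1+7/100) = 1883/2000 ≈ 0.941500
step 4 [4y] bond c/1=3/50: DF=(559117/500000 − 3/50·(0.972900+0.946500+0.941500))/(1+3/50) = 893/1000 ≈ 0.893000
step 5 [5y] swap r/1=1505/46034: DF=(1 − 1505/46034·(0.972900+0.946500+0.941500+0.893000))/(1+1505/46034) = 1699/2000 ≈ 0.849500
step 6 [6y] bond c/1=13/200: DF=(237827/200000 − 13/200·(0.972900+0.946500+0.941500+0.893000+0.849500))/(1+13/200) = 2089/2500 ≈ 0.835600
step 7 [7y] bond c/1=7/100: DF=(251947/200000 − 7/100·(0.972900+0.946500+0.941500+0.893000+0.849500+0.835600))/(1+7/100) = 1643/2000 ≈ 0.821500

1 1 9729/10000
2 2 1893/2000
3 3 1883/2000
4 4 893/1000
5 5 1699/2000
6 6 2089/2500
7 7 1643/2000
DF(7y) = 1643/2000 ≈ 0.821500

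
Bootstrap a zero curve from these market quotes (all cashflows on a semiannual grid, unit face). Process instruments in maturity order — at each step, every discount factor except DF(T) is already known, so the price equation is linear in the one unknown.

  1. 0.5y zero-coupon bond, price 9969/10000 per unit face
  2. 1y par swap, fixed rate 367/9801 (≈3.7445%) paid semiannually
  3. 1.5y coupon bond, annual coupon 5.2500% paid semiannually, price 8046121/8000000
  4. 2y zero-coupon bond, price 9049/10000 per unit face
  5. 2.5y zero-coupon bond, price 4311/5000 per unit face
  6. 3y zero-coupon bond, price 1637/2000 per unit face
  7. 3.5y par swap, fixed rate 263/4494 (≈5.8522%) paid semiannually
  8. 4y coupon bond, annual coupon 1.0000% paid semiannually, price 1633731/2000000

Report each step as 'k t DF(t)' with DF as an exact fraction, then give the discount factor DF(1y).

1 1/2 9969/10000
2 1 9633/10000
3 3/2 9299/10000
4 2 9049/10000
5 5/2 4311/5000
6 3 1637/2000
7 7/2 8159/10000
8 4 1563/2000
DF(1y) = 9633/10000 ≈ 0.963300

step 1 [0.5y] zero: DF = P = 9969/10000 ≈ 0.996900
step 2 [1y] swap r/2=367/19602: DF=(1 − 367/19602·(0.996900))/(1+367/19602) = 9633/10000 ≈ 0.963300
step 3 [1.5y] bond c/2=21/800: DF=(8046121/8000000 − 21/800·(0.996900+0.963300))/(1+21/800) = 9299/10000 ≈ 0.929900
step 4 [2y] zero: DF = P = 9049/10000 ≈ 0.904900
step 5 [2.5y] zero: DF = P = 4311/5000 ≈ 0.862200
step 6 [3y] zero: DF = P = 1637/2000 ≈ 0.818500
step 7 [3.5y] swap r/2=263/8988: DF=(1 − 263/8988·(0.996900+0.963300+0.929900+0.904900+0.862200+0.818500))/(1+263/8988) = 8159/10000 ≈ 0.815900
step 8 [4y] bond c/2=1/200: DF=(1633731/2000000 − 1/200·(0.996900+0.963300+0.929900+0.904900+0.862200+0.818500+0.815900))/(1+1/200) = 1563/2000 ≈ 0.781500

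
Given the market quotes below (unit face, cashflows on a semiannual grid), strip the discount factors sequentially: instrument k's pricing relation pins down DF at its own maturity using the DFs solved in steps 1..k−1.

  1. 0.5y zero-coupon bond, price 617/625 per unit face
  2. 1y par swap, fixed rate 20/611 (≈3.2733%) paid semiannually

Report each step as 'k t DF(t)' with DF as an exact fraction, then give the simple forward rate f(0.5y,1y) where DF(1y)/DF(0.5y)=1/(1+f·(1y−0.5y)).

1 1/2 617/625
2 1 121/125
f(0.5y,1y) = ((617/625)/(121/125) − 1)/(1/2) = 24/605 ≈ 3.9669%

step 1 [0.5y] zero: DF = P = 617/625 ≈ 0.987200
step 2 [1y] swap r/2=10/611: DF=(1 − 10/611·(0.987200))/(1+10/611) = 121/125 ≈ 0.968000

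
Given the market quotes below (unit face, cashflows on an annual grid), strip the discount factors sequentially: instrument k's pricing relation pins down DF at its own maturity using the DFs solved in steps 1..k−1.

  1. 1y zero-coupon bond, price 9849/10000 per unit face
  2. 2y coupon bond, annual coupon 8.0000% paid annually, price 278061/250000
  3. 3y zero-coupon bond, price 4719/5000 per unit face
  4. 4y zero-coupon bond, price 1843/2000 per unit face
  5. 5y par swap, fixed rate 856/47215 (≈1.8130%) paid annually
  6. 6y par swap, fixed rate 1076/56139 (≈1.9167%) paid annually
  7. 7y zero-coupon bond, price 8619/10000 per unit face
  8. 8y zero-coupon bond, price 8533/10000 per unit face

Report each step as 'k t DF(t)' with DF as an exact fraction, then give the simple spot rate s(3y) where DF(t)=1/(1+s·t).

step 1 [1y] zero: DF = P = 9849/10000 ≈ 0.984900
step 2 [2y] bond c/1=2/25: DF=(278061/250000 − 2/25·(0.984900))/(1+2/25) = 9569/10000 ≈ 0.956900
step 3 [3y] zero: DF = P = 4719/5000 ≈ 0.943800
step 4 [4y] zero: DF = P = 1843/2000 ≈ 0.921500
step 5 [5y] swap r/1=856/47215: DF=(1 − 856/47215·(0.984900+0.956900+0.943800+0.921500))/(1+856/47215) = 1143/1250 ≈ 0.914400
step 6 [6y] swap r/1=1076/56139: DF=(1 − 1076/56139·(0.984900+0.956900+0.943800+0.921500+0.914400))/(1+1076/56139) = 2231/2500 ≈ 0.892400
step 7 [7y] zero: DF = P = 8619/10000 ≈ 0.861900
step 8 [8y] zero: DF = P = 8533/10000 ≈ 0.853300

1 1 9849/10000
2 2 9569/10000
3 3 4719/5000
4 4 1843/2000
5 5 1143/1250
6 6 2231/2500
7 7 8619/10000
8 8 8533/10000
s(3y) = (1/(4719/5000) − 1)/(3) = 281/14157 ≈ 1.9849%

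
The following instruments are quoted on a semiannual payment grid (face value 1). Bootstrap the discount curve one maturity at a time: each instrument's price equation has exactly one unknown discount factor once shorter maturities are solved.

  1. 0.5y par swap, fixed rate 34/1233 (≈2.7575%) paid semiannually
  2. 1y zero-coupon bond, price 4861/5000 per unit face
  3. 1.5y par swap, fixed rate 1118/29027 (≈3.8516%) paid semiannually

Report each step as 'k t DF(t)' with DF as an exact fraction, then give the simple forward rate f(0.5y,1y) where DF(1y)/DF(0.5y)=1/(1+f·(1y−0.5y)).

step 1 [0.5y] swap r/2=17/1233: DF=(1 − 17/1233·(0))/(1+17/1233) = 1233/1250 ≈ 0.986400
step 2 [1y] zero: DF = P = 4861/5000 ≈ 0.972200
step 3 [1.5y] swap r/2=559/29027: DF=(1 − 559/29027·(0.986400+0.972200))/(1+559/29027) = 9441/10000 ≈ 0.944100

1 1/2 1233/1250
2 1 4861/5000
3 3/2 9441/10000
f(0.5y,1y) = ((1233/1250)/(4861/5000) − 1)/(1/2) = 142/4861 ≈ 2.9212%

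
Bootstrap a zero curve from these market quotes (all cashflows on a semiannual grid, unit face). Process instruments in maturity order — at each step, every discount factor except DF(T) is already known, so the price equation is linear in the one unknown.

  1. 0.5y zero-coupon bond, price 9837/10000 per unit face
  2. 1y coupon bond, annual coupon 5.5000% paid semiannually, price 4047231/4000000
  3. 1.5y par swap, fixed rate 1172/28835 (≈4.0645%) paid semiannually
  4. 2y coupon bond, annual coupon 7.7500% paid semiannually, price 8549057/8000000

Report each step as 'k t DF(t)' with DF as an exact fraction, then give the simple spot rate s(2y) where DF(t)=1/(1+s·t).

step 1 [0.5y] zero: DF = P = 9837/10000 ≈ 0.983700
step 2 [1y] bond c/2=11/400: DF=(4047231/4000000 − 11/400·(0.983700))/(1+11/400) = 599/625 ≈ 0.958400
step 3 [1.5y] swap r/2=586/28835: DF=(1 − 586/28835·(0.983700+0.958400))/(1+586/28835) = 4707/5000 ≈ 0.941400
step 4 [2y] bond c/2=31/800: DF=(8549057/8000000 − 31/800·(0.983700+0.958400+0.941400))/(1+31/800) = 2303/2500 ≈ 0.921200

1 1/2 9837/10000
2 1 599/625
3 3/2 4707/5000
4 2 2303/2500
s(2y) = (1/(2303/2500) − 1)/(2) = 197/4606 ≈ 4.2770%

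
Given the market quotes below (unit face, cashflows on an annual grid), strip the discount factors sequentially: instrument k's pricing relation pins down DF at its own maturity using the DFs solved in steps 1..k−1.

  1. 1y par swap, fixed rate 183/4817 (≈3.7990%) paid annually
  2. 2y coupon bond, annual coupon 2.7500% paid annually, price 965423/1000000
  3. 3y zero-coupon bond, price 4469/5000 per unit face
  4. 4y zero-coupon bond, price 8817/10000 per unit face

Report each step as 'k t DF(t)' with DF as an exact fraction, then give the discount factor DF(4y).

step 1 [1y] swap r/1=183/4817: DF=(1 − 183/4817·(0))/(1+183/4817) = 4817/5000 ≈ 0.963400
step 2 [2y] bond c/1=11/400: DF=(965423/1000000 − 11/400·(0.963400))/(1+11/400) = 4569/5000 ≈ 0.913800
step 3 [3y] zero: DF = P = 4469/5000 ≈ 0.893800
step 4 [4y] zero: DF = P = 8817/10000 ≈ 0.881700

1 1 4817/5000
2 2 4569/5000
3 3 4469/5000
4 4 8817/10000
DF(4y) = 8817/10000 ≈ 0.881700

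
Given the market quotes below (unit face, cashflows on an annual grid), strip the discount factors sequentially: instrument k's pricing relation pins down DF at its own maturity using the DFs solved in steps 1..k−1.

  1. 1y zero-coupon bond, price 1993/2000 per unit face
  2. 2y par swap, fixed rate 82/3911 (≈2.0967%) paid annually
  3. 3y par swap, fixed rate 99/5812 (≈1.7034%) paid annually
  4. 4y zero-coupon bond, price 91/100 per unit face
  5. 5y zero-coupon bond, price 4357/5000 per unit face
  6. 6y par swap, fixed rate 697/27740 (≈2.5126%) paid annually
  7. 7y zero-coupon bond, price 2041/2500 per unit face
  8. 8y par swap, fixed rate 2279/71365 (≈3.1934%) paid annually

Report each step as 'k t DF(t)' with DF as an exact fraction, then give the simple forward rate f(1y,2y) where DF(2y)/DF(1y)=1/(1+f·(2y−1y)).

1 1 1993/2000
2 2 959/1000
3 3 1901/2000
4 4 91/100
5 5 4357/5000
6 6 4303/5000
7 7 2041/2500
8 8 7721/10000
f(1y,2y) = ((1993/2000)/(959/1000) − 1)/(1) = 75/1918 ≈ 3.9103%

step 1 [1y] zero: DF = P = 1993/2000 ≈ 0.996500
step 2 [2y] swap r/1=82/3911: DF=(1 − 82/3911·(0.996500))/(1+82/3911) = 959/1000 ≈ 0.959000
step 3 [3y] swap r/1=99/5812: DF=(1 − 99/5812·(0.996500+0.959000))/(1+99/5812) = 1901/2000 ≈ 0.950500
step 4 [4y] zero: DF = P = 91/100 ≈ 0.910000
step 5 [5y] zero: DF = P = 4357/5000 ≈ 0.871400
step 6 [6y] swap r/1=697/27740: DF=(1 − 697/27740·(0.996500+0.959000+0.950500+0.910000+0.871400))/(1+697/27740) = 4303/5000 ≈ 0.860600
step 7 [7y] zero: DF = P = 2041/2500 ≈ 0.816400
step 8 [8y] swap r/1=2279/71365: DF=(1 − 2279/71365·(0.996500+0.959000+0.950500+0.910000+0.871400+0.860600+0.816400))/(1+2279/71365) = 7721/10000 ≈ 0.772100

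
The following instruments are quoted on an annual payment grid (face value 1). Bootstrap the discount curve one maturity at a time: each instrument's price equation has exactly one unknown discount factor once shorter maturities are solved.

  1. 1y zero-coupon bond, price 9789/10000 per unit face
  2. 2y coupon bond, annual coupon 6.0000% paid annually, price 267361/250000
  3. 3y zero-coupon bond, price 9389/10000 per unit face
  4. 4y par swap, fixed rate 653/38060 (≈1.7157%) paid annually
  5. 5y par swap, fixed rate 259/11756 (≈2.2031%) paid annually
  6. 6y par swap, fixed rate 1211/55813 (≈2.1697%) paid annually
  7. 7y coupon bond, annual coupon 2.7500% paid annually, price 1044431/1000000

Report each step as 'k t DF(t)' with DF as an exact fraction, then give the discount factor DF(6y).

1 1 9789/10000
2 2 1907/2000
3 3 9389/10000
4 4 9347/10000
5 5 2241/2500
6 6 8789/10000
7 7 8671/10000
DF(6y) = 8789/10000 ≈ 0.878900

step 1 [1y] zero: DF = P = 9789/10000 ≈ 0.978900
step 2 [2y] bond c/1=3/50: DF=(267361/250000 − 3/50·(0.978900))/(1+3/50) = 1907/2000 ≈ 0.953500
step 3 [3y] zero: DF = P = 9389/10000 ≈ 0.938900
step 4 [4y] swap r/1=653/38060: DF=(1 − 653/38060·(0.978900+0.953500+0.938900))/(1+653/38060) = 9347/10000 ≈ 0.934700
step 5 [5y] swap r/1=259/11756: DF=(1 − 259/11756·(0.978900+0.953500+0.938900+0.934700))/(1+259/11756) = 2241/2500 ≈ 0.896400
step 6 [6y] swap r/1=1211/55813: DF=(1 − 1211/55813·(0.978900+0.953500+0.938900+0.934700+0.896400))/(1+1211/55813) = 8789/10000 ≈ 0.878900
step 7 [7y] bond c/1=11/400: DF=(1044431/1000000 − 11/400·(0.978900+0.953500+0.938900+0.934700+0.896400+0.878900))/(1+11/400) = 8671/10000 ≈ 0.867100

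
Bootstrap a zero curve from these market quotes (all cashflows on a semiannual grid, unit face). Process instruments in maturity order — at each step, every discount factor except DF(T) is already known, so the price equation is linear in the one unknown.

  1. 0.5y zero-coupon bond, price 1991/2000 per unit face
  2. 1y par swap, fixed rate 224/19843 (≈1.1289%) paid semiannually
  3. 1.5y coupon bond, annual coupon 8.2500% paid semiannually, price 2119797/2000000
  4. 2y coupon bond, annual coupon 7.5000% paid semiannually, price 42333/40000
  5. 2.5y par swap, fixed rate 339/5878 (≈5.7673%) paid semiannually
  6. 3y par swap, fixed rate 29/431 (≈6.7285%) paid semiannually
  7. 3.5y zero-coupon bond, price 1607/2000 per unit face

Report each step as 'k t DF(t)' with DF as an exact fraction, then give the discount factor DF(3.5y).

1 1/2 1991/2000
2 1 618/625
3 3/2 9393/10000
4 2 1143/1250
5 5/2 2161/2500
6 3 509/625
7 7/2 1607/2000
DF(3.5y) = 1607/2000 ≈ 0.803500

step 1 [0.5y] zero: DF = P = 1991/2000 ≈ 0.995500
step 2 [1y] swap r/2=112/19843: DF=(1 − 112/19843·(0.995500))/(1+112/19843) = 618/625 ≈ 0.988800
step 3 [1.5y] bond c/2=33/800: DF=(2119797/2000000 − 33/800·(0.995500+0.988800))/(1+33/800) = 9393/10000 ≈ 0.939300
step 4 [2y] bond c/2=3/80: DF=(42333/40000 − 3/80·(0.995500+0.988800+0.939300))/(1+3/80) = 1143/1250 ≈ 0.914400
step 5 [2.5y] swap r/2=339/11756: DF=(1 − 339/11756·(0.995500+0.988800+0.939300+0.914400))/(1+339/11756) = 2161/2500 ≈ 0.864400
step 6 [3y] swap r/2=29/862: DF=(1 − 29/862·(0.995500+0.988800+0.939300+0.914400+0.864400))/(1+29/862) = 509/625 ≈ 0.814400
step 7 [3.5y] zero: DF = P = 1607/2000 ≈ 0.803500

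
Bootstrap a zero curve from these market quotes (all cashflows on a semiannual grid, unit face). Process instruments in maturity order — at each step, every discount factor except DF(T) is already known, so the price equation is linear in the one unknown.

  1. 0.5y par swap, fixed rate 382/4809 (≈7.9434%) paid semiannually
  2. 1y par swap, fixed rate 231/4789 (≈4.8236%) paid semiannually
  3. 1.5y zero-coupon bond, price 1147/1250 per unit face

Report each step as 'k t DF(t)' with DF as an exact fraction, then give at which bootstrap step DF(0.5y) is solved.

step 1 [0.5y] swap r/2=191/4809: DF=(1 − 191/4809·(0))/(1+191/4809) = 4809/5000 ≈ 0.961800
step 2 [1y] swap r/2=231/9578: DF=(1 − 231/9578·(0.961800))/(1+231/9578) = 4769/5000 ≈ 0.953800
step 3 [1.5y] zero: DF = P = 1147/1250 ≈ 0.917600

1 1/2 4809/5000
2 1 4769/5000
3 3/2 1147/1250
DF(0.5y) is solved at step 1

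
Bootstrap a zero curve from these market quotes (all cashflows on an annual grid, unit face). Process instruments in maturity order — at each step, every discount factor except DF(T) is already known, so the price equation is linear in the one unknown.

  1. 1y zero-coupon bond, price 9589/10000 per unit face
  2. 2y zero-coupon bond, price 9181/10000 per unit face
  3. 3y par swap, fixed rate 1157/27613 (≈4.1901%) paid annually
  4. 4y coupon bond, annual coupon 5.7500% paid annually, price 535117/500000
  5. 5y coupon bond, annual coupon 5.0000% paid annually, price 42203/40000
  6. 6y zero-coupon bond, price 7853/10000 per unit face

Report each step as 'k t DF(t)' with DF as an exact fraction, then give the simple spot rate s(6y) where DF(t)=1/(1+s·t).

1 1 9589/10000
2 2 9181/10000
3 3 8843/10000
4 4 8619/10000
5 5 8323/10000
6 6 7853/10000
s(6y) = (1/(7853/10000) − 1)/(6) = 2147/47118 ≈ 4.5566%

step 1 [1y] zero: DF = P = 9589/10000 ≈ 0.958900
step 2 [2y] zero: DF = P = 9181/10000 ≈ 0.918100
step 3 [3y] swap r/1=1157/27613: DF=(1 − 1157/27613·(0.958900+0.918100))/(1+1157/27613) = 8843/10000 ≈ 0.884300
step 4 [4y] bond c/1=23/400: DF=(535117/500000 − 23/400·(0.958900+0.918100+0.884300))/(1+23/400) = 8619/10000 ≈ 0.861900
step 5 [5y] bond c/1=1/20: DF=(42203/40000 − 1/20·(0.958900+0.918100+0.884300+0.861900))/(1+1/20) = 8323/10000 ≈ 0.832300
step 6 [6y] zero: DF = P = 7853/10000 ≈ 0.785300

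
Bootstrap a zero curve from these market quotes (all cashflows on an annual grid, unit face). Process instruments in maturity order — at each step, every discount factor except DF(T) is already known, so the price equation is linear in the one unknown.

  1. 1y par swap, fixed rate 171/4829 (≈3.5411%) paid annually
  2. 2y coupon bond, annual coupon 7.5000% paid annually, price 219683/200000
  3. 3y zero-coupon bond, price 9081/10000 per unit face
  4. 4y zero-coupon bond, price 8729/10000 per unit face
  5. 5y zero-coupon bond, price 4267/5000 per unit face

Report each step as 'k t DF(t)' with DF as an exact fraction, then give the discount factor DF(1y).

1 1 4829/5000
2 2 1193/1250
3 3 9081/10000
4 4 8729/10000
5 5 4267/5000
DF(1y) = 4829/5000 ≈ 0.965800

step 1 [1y] swap r/1=171/4829: DF=(1 − 171/4829·(0))/(1+171/4829) = 4829/5000 ≈ 0.965800
step 2 [2y] bond c/1=3/40: DF=(219683/200000 − 3/40·(0.965800))/(1+3/40) = 1193/1250 ≈ 0.954400
step 3 [3y] zero: DF = P = 9081/10000 ≈ 0.908100
step 4 [4y] zero: DF = P = 8729/10000 ≈ 0.872900
step 5 [5y] zero: DF = P = 4267/5000 ≈ 0.853400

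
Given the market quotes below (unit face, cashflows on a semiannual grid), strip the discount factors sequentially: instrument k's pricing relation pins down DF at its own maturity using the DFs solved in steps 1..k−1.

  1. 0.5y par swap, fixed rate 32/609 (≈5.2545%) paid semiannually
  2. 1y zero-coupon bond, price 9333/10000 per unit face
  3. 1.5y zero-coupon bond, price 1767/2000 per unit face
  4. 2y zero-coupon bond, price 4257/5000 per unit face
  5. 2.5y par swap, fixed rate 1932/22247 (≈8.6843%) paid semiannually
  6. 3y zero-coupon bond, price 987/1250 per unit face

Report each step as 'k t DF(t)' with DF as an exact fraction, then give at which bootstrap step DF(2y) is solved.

step 1 [0.5y] swap r/2=16/609: DF=(1 − 16/609·(0))/(1+16/609) = 609/625 ≈ 0.974400
step 2 [1y] zero: DF = P = 9333/10000 ≈ 0.933300
step 3 [1.5y] zero: DF = P = 1767/2000 ≈ 0.883500
step 4 [2y] zero: DF = P = 4257/5000 ≈ 0.851400
step 5 [2.5y] swap r/2=966/22247: DF=(1 − 966/22247·(0.974400+0.933300+0.883500+0.851400))/(1+966/22247) = 2017/2500 ≈ 0.806800
step 6 [3y] zero: DF = P = 987/1250 ≈ 0.789600

1 1/2 609/625
2 1 9333/10000
3 3/2 1767/2000
4 2 4257/5000
5 5/2 2017/2500
6 3 987/1250
DF(2y) is solved at step 4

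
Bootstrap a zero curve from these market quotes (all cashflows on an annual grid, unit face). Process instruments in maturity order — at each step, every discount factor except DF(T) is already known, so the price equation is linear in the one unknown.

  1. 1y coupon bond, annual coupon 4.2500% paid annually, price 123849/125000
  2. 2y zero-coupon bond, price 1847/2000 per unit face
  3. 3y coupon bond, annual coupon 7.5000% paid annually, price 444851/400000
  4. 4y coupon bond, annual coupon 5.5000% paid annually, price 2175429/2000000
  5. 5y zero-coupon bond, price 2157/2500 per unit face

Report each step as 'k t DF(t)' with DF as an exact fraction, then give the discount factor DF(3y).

1 1 594/625
2 2 1847/2000
3 3 4519/5000
4 4 4431/5000
5 5 2157/2500
DF(3y) = 4519/5000 ≈ 0.903800

step 1 [1y] bond c/1=17/400: DF=(123849/125000 − 17/400·(0))/(1+17/400) = 594/625 ≈ 0.950400
step 2 [2y] zero: DF = P = 1847/2000 ≈ 0.923500
step 3 [3y] bond c/1=3/40: DF=(444851/400000 − 3/40·(0.950400+0.923500))/(1+3/40) = 4519/5000 ≈ 0.903800
step 4 [4y] bond c/1=11/200: DF=(2175429/2000000 − 11/200·(0.950400+0.923500+0.903800))/(1+11/200) = 4431/5000 ≈ 0.886200
step 5 [5y] zero: DF = P = 2157/2500 ≈ 0.862800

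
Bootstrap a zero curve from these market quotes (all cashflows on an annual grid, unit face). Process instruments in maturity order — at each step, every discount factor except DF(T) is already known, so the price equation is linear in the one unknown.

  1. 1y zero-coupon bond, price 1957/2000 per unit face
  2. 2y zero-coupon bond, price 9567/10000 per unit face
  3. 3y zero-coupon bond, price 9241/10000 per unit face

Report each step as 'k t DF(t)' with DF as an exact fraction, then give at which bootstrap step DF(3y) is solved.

1 1 1957/2000
2 2 9567/10000
3 3 9241/10000
DF(3y) is solved at step 3

step 1 [1y] zero: DF = P = 1957/2000 ≈ 0.978500
step 2 [2y] zero: DF = P = 9567/10000 ≈ 0.956700
step 3 [3y] zero: DF = P = 9241/10000 ≈ 0.924100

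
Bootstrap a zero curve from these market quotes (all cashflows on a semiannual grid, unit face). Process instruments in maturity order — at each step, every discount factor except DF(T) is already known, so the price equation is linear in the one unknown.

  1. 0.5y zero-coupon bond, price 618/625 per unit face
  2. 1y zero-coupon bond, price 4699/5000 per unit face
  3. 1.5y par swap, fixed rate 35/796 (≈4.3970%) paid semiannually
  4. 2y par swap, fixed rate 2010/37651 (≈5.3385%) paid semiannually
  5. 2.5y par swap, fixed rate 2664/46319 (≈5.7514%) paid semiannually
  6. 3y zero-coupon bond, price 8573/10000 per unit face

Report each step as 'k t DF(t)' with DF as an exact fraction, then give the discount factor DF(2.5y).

1 1/2 618/625
2 1 4699/5000
3 3/2 937/1000
4 2 1799/2000
5 5/2 2167/2500
6 3 8573/10000
DF(2.5y) = 2167/2500 ≈ 0.866800

step 1 [0.5y] zero: DF = P = 618/625 ≈ 0.988800
step 2 [1y] zero: DF = P = 4699/5000 ≈ 0.939800
step 3 [1.5y] swap r/2=35/1592: DF=(1 − 35/1592·(0.988800+0.939800))/(1+35/1592) = 937/1000 ≈ 0.937000
step 4 [2y] swap r/2=1005/37651: DF=(1 − 1005/37651·(0.988800+0.939800+0.937000))/(1+1005/37651) = 1799/2000 ≈ 0.899500
step 5 [2.5y] swap r/2=1332/46319: DF=(1 − 1332/46319·(0.988800+0.939800+0.937000+0.899500))/(1+1332/46319) = 2167/2500 ≈ 0.866800
step 6 [3y] zero: DF = P = 8573/10000 ≈ 0.857300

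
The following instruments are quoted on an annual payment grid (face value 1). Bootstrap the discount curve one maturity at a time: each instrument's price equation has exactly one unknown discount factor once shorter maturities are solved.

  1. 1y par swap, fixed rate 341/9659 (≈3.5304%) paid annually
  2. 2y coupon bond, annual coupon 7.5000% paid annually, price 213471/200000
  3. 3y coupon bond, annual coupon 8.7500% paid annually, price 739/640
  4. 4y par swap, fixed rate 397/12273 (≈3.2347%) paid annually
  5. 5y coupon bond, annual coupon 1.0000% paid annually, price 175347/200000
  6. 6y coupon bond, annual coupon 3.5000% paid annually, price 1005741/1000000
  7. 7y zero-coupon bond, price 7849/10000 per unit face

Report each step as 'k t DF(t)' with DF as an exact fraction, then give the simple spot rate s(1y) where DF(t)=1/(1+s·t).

1 1 9659/10000
2 2 1851/2000
3 3 1137/1250
4 4 8809/10000
5 5 2079/2500
6 6 8191/10000
7 7 7849/10000
s(1y) = (1/(9659/10000) − 1)/(1) = 341/9659 ≈ 3.5304%

step 1 [1y] swap r/1=341/9659: DF=(1 − 341/9659·(0))/(1+341/9659) = 9659/10000 ≈ 0.965900
step 2 [2y] bond c/1=3/40: DF=(213471/200000 − 3/40·(0.965900))/(1+3/40) = 1851/2000 ≈ 0.925500
step 3 [3y] bond c/1=7/80: DF=(739/640 − 7/80·(0.965900+0.925500))/(1+7/80) = 1137/1250 ≈ 0.909600
step 4 [4y] swap r/1=397/12273: DF=(1 − 397/12273·(0.965900+0.925500+0.909600))/(1+397/12273) = 8809/10000 ≈ 0.880900
step 5 [5y] bond c/1=1/100: DF=(175347/200000 − 1/100·(0.965900+0.925500+0.909600+0.880900))/(1+1/100) = 2079/2500 ≈ 0.831600
step 6 [6y] bond c/1=7/200: DF=(1005741/1000000 − 7/200·(0.965900+0.925500+0.909600+0.880900+0.831600))/(1+7/200) = 8191/10000 ≈ 0.819100
step 7 [7y] zero: DF = P = 7849/10000 ≈ 0.784900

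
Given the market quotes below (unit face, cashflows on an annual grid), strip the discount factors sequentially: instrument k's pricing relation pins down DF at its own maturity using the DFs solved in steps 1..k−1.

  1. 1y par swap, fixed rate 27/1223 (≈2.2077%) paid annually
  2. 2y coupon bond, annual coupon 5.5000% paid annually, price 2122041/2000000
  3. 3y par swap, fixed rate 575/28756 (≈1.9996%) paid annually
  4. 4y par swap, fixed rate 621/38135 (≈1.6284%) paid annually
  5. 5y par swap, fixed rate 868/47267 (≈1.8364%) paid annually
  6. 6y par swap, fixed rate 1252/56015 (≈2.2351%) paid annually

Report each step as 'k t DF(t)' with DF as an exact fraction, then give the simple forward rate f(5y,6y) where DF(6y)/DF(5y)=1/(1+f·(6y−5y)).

step 1 [1y] swap r/1=27/1223: DF=(1 − 27/1223·(0))/(1+27/1223) = 1223/1250 ≈ 0.978400
step 2 [2y] bond c/1=11/200: DF=(2122041/2000000 − 11/200·(0.978400))/(1+11/200) = 9547/10000 ≈ 0.954700
step 3 [3y] swap r/1=575/28756: DF=(1 − 575/28756·(0.978400+0.954700))/(1+575/28756) = 377/400 ≈ 0.942500
step 4 [4y] swap r/1=621/38135: DF=(1 − 621/38135·(0.978400+0.954700+0.942500))/(1+621/38135) = 9379/10000 ≈ 0.937900
step 5 [5y] swap r/1=868/47267: DF=(1 − 868/47267·(0.978400+0.954700+0.942500+0.937900))/(1+868/47267) = 2283/2500 ≈ 0.913200
step 6 [6y] swap r/1=1252/56015: DF=(1 − 1252/56015·(0.978400+0.954700+0.942500+0.937900+0.913200))/(1+1252/56015) = 2187/2500 ≈ 0.874800

1 1 1223/1250
2 2 9547/10000
3 3 377/400
4 4 9379/10000
5 5 2283/2500
6 6 2187/2500
f(5y,6y) = ((2283/2500)/(2187/2500) − 1)/(1) = 32/729 ≈ 4.3896%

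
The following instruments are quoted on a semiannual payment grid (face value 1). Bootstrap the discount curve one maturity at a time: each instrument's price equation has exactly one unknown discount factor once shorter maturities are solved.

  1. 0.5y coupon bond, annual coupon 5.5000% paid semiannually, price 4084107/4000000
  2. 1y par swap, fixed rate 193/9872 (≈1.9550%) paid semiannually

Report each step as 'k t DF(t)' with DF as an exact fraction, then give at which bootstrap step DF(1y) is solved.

step 1 [0.5y] bond c/2=11/400: DF=(4084107/4000000 − 11/400·(0))/(1+11/400) = 9937/10000 ≈ 0.993700
step 2 [1y] swap r/2=193/19744: DF=(1 − 193/19744·(0.993700))/(1+193/19744) = 9807/10000 ≈ 0.980700

1 1/2 9937/10000
2 1 9807/10000
DF(1y) is solved at step 2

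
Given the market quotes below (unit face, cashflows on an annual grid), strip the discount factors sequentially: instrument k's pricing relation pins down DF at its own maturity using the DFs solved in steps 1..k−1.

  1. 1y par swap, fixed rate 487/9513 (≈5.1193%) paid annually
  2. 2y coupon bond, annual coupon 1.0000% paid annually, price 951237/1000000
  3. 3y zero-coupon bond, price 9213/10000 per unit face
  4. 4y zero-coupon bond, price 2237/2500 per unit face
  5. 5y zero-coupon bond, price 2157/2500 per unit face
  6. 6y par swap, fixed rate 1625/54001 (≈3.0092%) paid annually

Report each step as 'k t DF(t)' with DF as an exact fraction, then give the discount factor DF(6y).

step 1 [1y] swap r/1=487/9513: DF=(1 − 487/9513·(0))/(1+487/9513) = 9513/10000 ≈ 0.951300
step 2 [2y] bond c/1=1/100: DF=(951237/1000000 − 1/100·(0.951300))/(1+1/100) = 2331/2500 ≈ 0.932400
step 3 [3y] zero: DF = P = 9213/10000 ≈ 0.921300
step 4 [4y] zero: DF = P = 2237/2500 ≈ 0.894800
step 5 [5y] zero: DF = P = 2157/2500 ≈ 0.862800
step 6 [6y] swap r/1=1625/54001: DF=(1 − 1625/54001·(0.951300+0.932400+0.921300+0.894800+0.862800))/(1+1625/54001) = 67/80 ≈ 0.837500

1 1 9513/10000
2 2 2331/2500
3 3 9213/10000
4 4 2237/2500
5 5 2157/2500
6 6 67/80
DF(6y) = 67/80 ≈ 0.837500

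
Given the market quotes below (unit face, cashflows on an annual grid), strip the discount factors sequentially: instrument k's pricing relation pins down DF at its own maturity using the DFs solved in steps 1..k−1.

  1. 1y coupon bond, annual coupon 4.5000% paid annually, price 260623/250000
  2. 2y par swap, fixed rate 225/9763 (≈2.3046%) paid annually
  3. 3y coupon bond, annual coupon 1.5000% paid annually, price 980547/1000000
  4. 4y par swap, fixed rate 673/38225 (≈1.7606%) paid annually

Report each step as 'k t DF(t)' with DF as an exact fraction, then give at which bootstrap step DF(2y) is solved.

step 1 [1y] bond c/1=9/200: DF=(260623/250000 − 9/200·(0))/(1+9/200) = 1247/1250 ≈ 0.997600
step 2 [2y] swap r/1=225/9763: DF=(1 − 225/9763·(0.997600))/(1+225/9763) = 191/200 ≈ 0.955000
step 3 [3y] bond c/1=3/200: DF=(980547/1000000 − 3/200·(0.997600+0.955000))/(1+3/200) = 2343/2500 ≈ 0.937200
step 4 [4y] swap r/1=673/38225: DF=(1 − 673/38225·(0.997600+0.955000+0.937200))/(1+673/38225) = 9327/10000 ≈ 0.932700

1 1 1247/1250
2 2 191/200
3 3 2343/2500
4 4 9327/10000
DF(2y) is solved at step 2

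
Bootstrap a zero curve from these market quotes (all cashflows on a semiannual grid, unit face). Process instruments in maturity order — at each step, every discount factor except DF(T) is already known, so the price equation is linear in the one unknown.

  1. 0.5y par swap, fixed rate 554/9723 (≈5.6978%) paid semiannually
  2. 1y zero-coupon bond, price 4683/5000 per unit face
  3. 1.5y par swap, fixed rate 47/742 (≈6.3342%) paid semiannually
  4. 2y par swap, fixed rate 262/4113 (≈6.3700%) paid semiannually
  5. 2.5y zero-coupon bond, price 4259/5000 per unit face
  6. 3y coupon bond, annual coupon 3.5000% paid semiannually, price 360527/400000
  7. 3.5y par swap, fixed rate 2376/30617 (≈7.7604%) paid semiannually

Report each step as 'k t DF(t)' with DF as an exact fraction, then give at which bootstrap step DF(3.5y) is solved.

step 1 [0.5y] swap r/2=277/9723: DF=(1 − 277/9723·(0))/(1+277/9723) = 9723/10000 ≈ 0.972300
step 2 [1y] zero: DF = P = 4683/5000 ≈ 0.936600
step 3 [1.5y] swap r/2=47/1484: DF=(1 − 47/1484·(0.972300+0.936600))/(1+47/1484) = 9107/10000 ≈ 0.910700
step 4 [2y] swap r/2=131/4113: DF=(1 − 131/4113·(0.972300+0.936600+0.910700))/(1+131/4113) = 8821/10000 ≈ 0.882100
step 5 [2.5y] zero: DF = P = 4259/5000 ≈ 0.851800
step 6 [3y] bond c/2=7/400: DF=(360527/400000 − 7/400·(0.972300+0.936600+0.910700+0.882100+0.851800))/(1+7/400) = 323/400 ≈ 0.807500
step 7 [3.5y] swap r/2=1188/30617: DF=(1 − 1188/30617·(0.972300+0.936600+0.910700+0.882100+0.851800+0.807500))/(1+1188/30617) = 953/1250 ≈ 0.762400

1 1/2 9723/10000
2 1 4683/5000
3 3/2 9107/10000
4 2 8821/10000
5 5/2 4259/5000
6 3 323/400
7 7/2 953/1250
DF(3.5y) is solved at step 7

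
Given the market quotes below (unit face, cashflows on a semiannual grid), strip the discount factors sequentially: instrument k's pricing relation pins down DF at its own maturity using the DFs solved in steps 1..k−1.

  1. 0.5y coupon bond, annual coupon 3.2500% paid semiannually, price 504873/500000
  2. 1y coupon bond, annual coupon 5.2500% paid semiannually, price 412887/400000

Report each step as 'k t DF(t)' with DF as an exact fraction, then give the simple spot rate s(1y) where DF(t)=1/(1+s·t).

1 1/2 621/625
2 1 2451/2500
s(1y) = (1/(2451/2500) − 1)/(1) = 49/2451 ≈ 1.9992%

step 1 [0.5y] bond c/2=13/800: DF=(504873/500000 − 13/800·(0))/(1+13/800) = 621/625 ≈ 0.993600
step 2 [1y] bond c/2=21/800: DF=(412887/400000 − 21/800·(0.993600))/(1+21/800) = 2451/2500 ≈ 0.980400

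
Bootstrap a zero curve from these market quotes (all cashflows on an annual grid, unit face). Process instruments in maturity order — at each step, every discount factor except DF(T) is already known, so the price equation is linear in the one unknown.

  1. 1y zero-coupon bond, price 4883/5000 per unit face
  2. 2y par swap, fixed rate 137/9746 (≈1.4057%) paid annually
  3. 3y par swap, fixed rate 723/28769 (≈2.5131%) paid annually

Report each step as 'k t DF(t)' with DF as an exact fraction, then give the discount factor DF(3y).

1 1 4883/5000
2 2 4863/5000
3 3 9277/10000
DF(3y) = 9277/10000 ≈ 0.927700

step 1 [1y] zero: DF = P = 4883/5000 ≈ 0.976600
step 2 [2y] swap r/1=137/9746: DF=(1 − 137/9746·(0.976600))/(1+137/9746) = 4863/5000 ≈ 0.972600
step 3 [3y] swap r/1=723/28769: DF=(1 − 723/28769·(0.976600+0.972600))/(1+723/28769) = 9277/10000 ≈ 0.927700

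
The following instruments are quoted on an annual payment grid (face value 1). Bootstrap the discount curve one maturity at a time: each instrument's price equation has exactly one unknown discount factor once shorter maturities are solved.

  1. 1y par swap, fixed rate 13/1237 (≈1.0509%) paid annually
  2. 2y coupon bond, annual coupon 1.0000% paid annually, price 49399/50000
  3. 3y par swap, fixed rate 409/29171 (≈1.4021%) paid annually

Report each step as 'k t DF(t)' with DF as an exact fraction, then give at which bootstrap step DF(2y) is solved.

step 1 [1y] swap r/1=13/1237: DF=(1 − 13/1237·(0))/(1+13/1237) = 1237/1250 ≈ 0.989600
step 2 [2y] bond c/1=1/100: DF=(49399/50000 − 1/100·(0.989600))/(1+1/100) = 2421/2500 ≈ 0.968400
step 3 [3y] swap r/1=409/29171: DF=(1 − 409/29171·(0.989600+0.968400))/(1+409/29171) = 9591/10000 ≈ 0.959100

1 1 1237/1250
2 2 2421/2500
3 3 9591/10000
DF(2y) is solved at step 2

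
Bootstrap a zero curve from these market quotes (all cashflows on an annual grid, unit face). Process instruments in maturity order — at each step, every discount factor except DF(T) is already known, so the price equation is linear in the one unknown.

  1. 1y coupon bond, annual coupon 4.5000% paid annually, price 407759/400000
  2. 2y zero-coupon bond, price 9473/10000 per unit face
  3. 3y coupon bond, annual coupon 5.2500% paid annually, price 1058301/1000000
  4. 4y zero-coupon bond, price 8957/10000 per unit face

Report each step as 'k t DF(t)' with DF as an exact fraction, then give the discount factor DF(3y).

1 1 1951/2000
2 2 9473/10000
3 3 1137/1250
4 4 8957/10000
DF(3y) = 1137/1250 ≈ 0.909600

step 1 [1y] bond c/1=9/200: DF=(407759/400000 − 9/200·(0))/(1+9/200) = 1951/2000 ≈ 0.975500
step 2 [2y] zero: DF = P = 9473/10000 ≈ 0.947300
step 3 [3y] bond c/1=21/400: DF=(1058301/1000000 − 21/400·(0.975500+0.947300))/(1+21/400) = 1137/1250 ≈ 0.909600
step 4 [4y] zero: DF = P = 8957/10000 ≈ 0.895700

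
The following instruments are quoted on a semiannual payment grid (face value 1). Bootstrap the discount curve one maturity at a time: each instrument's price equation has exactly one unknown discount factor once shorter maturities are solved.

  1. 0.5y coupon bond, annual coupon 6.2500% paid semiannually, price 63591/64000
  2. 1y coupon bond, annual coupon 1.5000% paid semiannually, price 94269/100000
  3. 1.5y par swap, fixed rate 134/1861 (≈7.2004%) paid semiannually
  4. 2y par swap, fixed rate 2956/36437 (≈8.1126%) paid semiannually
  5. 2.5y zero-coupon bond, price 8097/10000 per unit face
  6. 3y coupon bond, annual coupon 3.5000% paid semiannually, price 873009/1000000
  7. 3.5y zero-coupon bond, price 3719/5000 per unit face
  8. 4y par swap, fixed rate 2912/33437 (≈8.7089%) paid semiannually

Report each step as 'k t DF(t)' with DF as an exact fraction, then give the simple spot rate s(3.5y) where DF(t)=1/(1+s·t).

step 1 [0.5y] bond c/2=1/32: DF=(63591/64000 − 1/32·(0))/(1+1/32) = 1927/2000 ≈ 0.963500
step 2 [1y] bond c/2=3/400: DF=(94269/100000 − 3/400·(0.963500))/(1+3/400) = 1857/2000 ≈ 0.928500
step 3 [1.5y] swap r/2=67/1861: DF=(1 − 67/1861·(0.963500+0.928500))/(1+67/1861) = 1799/2000 ≈ 0.899500
step 4 [2y] swap r/2=1478/36437: DF=(1 − 1478/36437·(0.963500+0.928500+0.899500))/(1+1478/36437) = 4261/5000 ≈ 0.852200
step 5 [2.5y] zero: DF = P = 8097/10000 ≈ 0.809700
step 6 [3y] bond c/2=7/400: DF=(873009/1000000 − 7/400·(0.963500+0.928500+0.899500+0.852200+0.809700))/(1+7/400) = 3907/5000 ≈ 0.781400
step 7 [3.5y] zero: DF = P = 3719/5000 ≈ 0.743800
step 8 [4y] swap r/2=1456/33437: DF=(1 − 1456/33437·(0.963500+0.928500+0.899500+0.852200+0.809700+0.781400+0.743800))/(1+1456/33437) = 443/625 ≈ 0.708800

1 1/2 1927/2000
2 1 1857/2000
3 3/2 1799/2000
4 2 4261/5000
5 5/2 8097/10000
6 3 3907/5000
7 7/2 3719/5000
8 4 443/625
s(3.5y) = (1/(3719/5000) − 1)/(7/2) = 366/3719 ≈ 9.8414%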